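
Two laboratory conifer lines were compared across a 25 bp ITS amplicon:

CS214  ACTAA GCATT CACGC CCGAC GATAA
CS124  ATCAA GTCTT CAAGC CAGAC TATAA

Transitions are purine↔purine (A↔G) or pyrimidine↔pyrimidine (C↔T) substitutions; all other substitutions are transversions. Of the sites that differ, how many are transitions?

Differing sites — 2:C/T (Ti); 3:T/C (Ti); 7:C/T (Ti); 8:A/C (Tv); 13:C/A (Tv); 17:C/A (Tv); 21:G/T (Tv).
Of the 7 differences, 3 transitions and 4 transversions, so the answer is 3.

3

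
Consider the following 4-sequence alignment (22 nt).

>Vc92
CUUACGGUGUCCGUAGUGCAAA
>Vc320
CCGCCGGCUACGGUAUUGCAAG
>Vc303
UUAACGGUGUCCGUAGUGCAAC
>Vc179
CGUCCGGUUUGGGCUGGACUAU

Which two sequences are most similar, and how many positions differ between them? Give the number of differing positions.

Pairwise Hamming distances:
  Vc92 vs Vc320: 9
  Vc92 vs Vc303: 3
  Vc92 vs Vc179: 11
  Vc320 vs Vc303: 10
  Vc320 vs Vc179: 12
  Vc303 vs Vc179: 13
The smallest is 3, between Vc92 and Vc303.

3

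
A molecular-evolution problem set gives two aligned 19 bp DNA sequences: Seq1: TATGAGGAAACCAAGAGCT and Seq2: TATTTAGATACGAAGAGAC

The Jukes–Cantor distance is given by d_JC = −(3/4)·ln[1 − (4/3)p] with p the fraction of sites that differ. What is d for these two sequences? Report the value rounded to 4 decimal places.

0.5068

Mismatches occur at site 4 (G→T), site 5 (A→T), site 6 (G→A), site 9 (A→T), site 12 (C→G), site 18 (C→A), site 19 (T→C).
p = 7/19 = 0.368421.
d = −0.75 · ln(1 − (4/3)·0.368421) = −0.75 · ln(0.508772) = −0.75 · (-0.675755) = 0.5068.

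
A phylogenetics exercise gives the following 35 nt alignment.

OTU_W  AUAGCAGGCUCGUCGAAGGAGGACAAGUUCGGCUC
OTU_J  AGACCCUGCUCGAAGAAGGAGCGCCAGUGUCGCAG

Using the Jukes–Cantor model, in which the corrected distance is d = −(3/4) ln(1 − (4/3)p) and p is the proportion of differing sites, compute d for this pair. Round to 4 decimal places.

Mismatches occur at site 2 (U→G), site 4 (G→C), site 6 (A→C), site 7 (G→U), site 13 (U→A), site 14 (C→A), site 22 (G→C), site 23 (A→G), site 25 (A→C), site 29 (U→G), site 30 (C→U), site 31 (G→C), site 34 (U→A), site 35 (C→G).
p = 14/35 = 0.400000.
d = −0.75 · ln(1 − (4/3)·0.400000) = −0.75 · ln(0.466667) = −0.75 · (-0.762139) = 0.5716.

0.5716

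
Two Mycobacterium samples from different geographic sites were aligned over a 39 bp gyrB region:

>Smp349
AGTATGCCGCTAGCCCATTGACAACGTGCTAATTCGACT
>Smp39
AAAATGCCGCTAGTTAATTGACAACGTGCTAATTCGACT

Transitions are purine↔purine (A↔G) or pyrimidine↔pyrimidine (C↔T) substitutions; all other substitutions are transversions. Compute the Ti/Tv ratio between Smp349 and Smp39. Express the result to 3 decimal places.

Mismatches occur at site 2 (G→A, transition), site 3 (T→A, transversion), site 14 (C→T, transition), site 15 (C→T, transition), site 16 (C→A, transversion).
Of the 5 differences, 3 transitions and 2 transversions, so Ti/Tv = 3/2 = 1.500.

1.500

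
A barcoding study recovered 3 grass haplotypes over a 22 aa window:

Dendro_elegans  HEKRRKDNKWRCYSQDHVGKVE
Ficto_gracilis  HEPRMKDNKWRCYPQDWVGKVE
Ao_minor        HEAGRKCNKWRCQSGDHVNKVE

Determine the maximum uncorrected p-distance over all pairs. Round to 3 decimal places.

Pairwise Hamming distances:
  Dendro_elegans vs Ficto_gracilis: 4
  Dendro_elegans vs Ao_minor: 6
  Ficto_gracilis vs Ao_minor: 9
The largest is 9 mismatches, between Ficto_gracilis and Ao_minor; p = 9/22 = 0.409.

0.409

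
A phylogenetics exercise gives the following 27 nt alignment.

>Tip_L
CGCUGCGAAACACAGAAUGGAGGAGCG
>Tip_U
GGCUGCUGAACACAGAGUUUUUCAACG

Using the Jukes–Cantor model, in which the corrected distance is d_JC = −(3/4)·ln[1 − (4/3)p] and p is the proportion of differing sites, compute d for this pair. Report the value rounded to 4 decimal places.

Differing sites — 1:C/G; 7:G/U; 8:A/G; 17:A/G; 19:G/U; 20:G/U; 21:A/U; 22:G/U; 23:G/C; 25:G/A.
p = 10/27 = 0.370370.
d = −0.75 · ln(1 − (4/3)·0.370370) = −0.75 · ln(0.506173) = −0.75 · (-0.680877) = 0.5107.

0.5107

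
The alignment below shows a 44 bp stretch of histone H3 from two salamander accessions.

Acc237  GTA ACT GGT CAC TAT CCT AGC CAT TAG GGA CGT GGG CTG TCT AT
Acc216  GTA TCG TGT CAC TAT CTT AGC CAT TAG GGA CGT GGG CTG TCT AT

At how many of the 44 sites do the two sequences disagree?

4

Differing sites — 4:A/T; 6:T/G; 7:G/T; 17:C/T.
That gives 4 mismatches out of 44 aligned sites, so the Hamming distance is 4.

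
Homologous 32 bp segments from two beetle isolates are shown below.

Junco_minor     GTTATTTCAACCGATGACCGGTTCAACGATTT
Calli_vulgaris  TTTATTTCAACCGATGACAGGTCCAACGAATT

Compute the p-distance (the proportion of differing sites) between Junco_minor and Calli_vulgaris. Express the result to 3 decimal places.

0.125

Differing sites — 1:G/T; 19:C/A; 23:T/C; 30:T/A.
There are 4 differences over 32 sites, so p = 4/32 = 0.125.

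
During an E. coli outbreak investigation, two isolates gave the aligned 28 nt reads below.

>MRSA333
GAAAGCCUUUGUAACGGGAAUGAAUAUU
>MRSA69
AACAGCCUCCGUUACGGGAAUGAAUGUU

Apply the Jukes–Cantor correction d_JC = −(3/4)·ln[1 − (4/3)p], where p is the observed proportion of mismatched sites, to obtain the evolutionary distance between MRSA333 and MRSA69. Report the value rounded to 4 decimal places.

Mismatches occur at site 1 (G↔A), site 3 (A↔C), site 9 (U↔C), site 10 (U↔C), site 13 (A↔U), site 26 (A↔G).
p = 6/28 = 0.214286.
d = −0.75 · ln(1 − (4/3)·0.214286) = −0.75 · ln(0.714285) = −0.75 · (-0.336473) = 0.2524.

0.2524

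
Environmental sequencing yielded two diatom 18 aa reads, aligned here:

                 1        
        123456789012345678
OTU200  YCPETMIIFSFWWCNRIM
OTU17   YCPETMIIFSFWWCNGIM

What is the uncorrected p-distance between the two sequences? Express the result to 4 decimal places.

A single mismatch occurs at site 16 (R↔G).
There are 1 differences over 18 sites, so p = 1/18 = 0.0556.

0.0556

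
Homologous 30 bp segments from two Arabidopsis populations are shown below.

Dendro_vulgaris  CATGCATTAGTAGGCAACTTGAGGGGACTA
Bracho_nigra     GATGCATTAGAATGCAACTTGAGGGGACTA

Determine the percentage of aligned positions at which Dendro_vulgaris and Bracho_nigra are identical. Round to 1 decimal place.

Mismatches occur at site 1 (C→G), site 11 (T→A), site 13 (G→T).
27 of the 30 sites match, so the percent identity is 27/30 × 100 = 90.0%.

90.0%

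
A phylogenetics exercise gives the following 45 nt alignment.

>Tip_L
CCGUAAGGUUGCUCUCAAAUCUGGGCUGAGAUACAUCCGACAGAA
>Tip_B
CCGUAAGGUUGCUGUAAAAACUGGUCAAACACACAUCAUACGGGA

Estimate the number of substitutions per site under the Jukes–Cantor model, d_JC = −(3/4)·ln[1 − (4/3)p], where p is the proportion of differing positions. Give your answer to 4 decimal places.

Differing sites — 14:C/G; 16:C/A; 20:U/A; 25:G/U; 27:U/A; 28:G/A; 30:G/C; 32:U/C; 38:C/A; 39:G/U; 42:A/G; 44:A/G.
p = 12/45 = 0.266667.
d = −0.75 · ln(1 − (4/3)·0.266667) = −0.75 · ln(0.644444) = −0.75 · (-0.439367) = 0.3295.

0.3295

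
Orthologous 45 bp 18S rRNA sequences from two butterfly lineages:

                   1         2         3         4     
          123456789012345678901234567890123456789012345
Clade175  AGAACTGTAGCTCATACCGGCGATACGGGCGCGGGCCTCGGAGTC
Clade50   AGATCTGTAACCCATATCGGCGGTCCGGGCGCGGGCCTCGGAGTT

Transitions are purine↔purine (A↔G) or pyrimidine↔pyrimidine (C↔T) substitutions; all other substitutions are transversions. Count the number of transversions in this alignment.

2

Differing sites — 4:A/T (Tv); 10:G/A (Ti); 12:T/C (Ti); 17:C/T (Ti); 23:A/G (Ti); 25:A/C (Tv); 45:C/T (Ti).
Of the 7 differences, 5 transitions and 2 transversions, so the answer is 2.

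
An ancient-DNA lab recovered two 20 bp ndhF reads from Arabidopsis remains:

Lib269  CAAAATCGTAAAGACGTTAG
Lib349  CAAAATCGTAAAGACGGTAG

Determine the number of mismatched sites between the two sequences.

Differing sites — 17:T/G.
That gives 1 mismatch out of 20 aligned sites, so the Hamming distance is 1.

1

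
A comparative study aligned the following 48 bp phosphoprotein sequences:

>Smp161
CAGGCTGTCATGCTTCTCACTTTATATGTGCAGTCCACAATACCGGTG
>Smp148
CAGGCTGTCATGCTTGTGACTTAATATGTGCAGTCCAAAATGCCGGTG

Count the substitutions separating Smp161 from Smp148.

The sequences differ at positions 16 (C/G), 18 (C/G), 23 (T/A), 38 (C/A), 42 (A/G).
That gives 5 mismatches out of 48 aligned sites, so the Hamming distance is 5.

5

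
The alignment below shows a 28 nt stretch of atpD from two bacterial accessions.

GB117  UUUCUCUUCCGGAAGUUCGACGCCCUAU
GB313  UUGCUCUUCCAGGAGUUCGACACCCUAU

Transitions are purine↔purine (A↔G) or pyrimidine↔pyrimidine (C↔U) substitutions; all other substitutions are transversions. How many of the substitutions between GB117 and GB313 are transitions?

3

Mismatches occur at site 3 (U/G, transversion), site 11 (G/A, transition), site 13 (A/G, transition), site 22 (G/A, transition).
Of the 4 differences, 3 transitions and 1 transversion, so the answer is 3.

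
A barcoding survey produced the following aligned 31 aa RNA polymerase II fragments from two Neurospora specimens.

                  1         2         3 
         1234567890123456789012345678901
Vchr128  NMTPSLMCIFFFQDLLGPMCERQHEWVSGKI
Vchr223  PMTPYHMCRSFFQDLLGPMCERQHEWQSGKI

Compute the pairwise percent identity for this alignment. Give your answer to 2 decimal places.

The sequences differ at positions 1 (N/P), 5 (S/Y), 6 (L/H), 9 (I/R), 10 (F/S), 27 (V/Q).
25 of the 31 sites match, so the percent identity is 25/31 × 100 = 80.65%.

80.65%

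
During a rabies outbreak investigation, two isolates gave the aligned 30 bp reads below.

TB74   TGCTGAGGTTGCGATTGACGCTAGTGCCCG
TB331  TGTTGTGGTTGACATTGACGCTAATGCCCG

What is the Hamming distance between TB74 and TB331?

Differing sites — 3:C/T; 6:A/T; 12:C/A; 13:G/C; 24:G/A.
That gives 5 mismatches out of 30 aligned sites, so the Hamming distance is 5.

5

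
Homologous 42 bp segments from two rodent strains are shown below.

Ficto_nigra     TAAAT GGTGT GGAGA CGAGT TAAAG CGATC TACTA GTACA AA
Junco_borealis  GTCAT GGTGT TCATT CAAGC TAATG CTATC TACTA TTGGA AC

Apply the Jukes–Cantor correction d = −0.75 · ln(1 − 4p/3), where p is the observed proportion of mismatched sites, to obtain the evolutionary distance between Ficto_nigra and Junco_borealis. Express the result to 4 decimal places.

0.4850

The sequences differ at positions 1 (T/G), 2 (A/T), 3 (A/C), 11 (G/T), 12 (G/C), 14 (G/T), 15 (A/T), 17 (G/A), 20 (T/C), 24 (A/T), 27 (G/T), 36 (G/T), 38 (A/G), 39 (C/G), 42 (A/C).
p = 15/42 = 0.357143.
d = −0.75 · ln(1 − (4/3)·0.357143) = −0.75 · ln(0.523809) = −0.75 · (-0.646628) = 0.4850.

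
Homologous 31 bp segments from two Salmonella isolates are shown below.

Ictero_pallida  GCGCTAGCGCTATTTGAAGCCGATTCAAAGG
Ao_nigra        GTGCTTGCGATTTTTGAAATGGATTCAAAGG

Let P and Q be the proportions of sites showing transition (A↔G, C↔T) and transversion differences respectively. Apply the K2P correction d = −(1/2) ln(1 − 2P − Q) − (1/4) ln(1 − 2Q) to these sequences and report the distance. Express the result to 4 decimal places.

0.2694

Differing sites — 2:C/T (Ti); 6:A/T (Tv); 10:C/A (Tv); 12:A/T (Tv); 19:G/A (Ti); 20:C/T (Ti); 21:C/G (Tv).
Of the 7 differences, 3 transitions and 4 transversions over 31 sites: P = 3/31 = 0.096774, Q = 4/31 = 0.129032.
d = −0.5·ln(0.677420) − 0.25·ln(0.741936) = −0.5·(-0.389464) − 0.25·(-0.298492) = 0.2694.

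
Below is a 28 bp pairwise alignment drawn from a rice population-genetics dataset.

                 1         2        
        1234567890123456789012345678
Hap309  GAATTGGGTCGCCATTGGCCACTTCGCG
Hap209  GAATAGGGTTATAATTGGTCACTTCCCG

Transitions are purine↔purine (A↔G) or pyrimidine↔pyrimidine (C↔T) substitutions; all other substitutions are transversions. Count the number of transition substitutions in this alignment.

4

Differing sites — 5:T/A (Tv); 10:C/T (Ti); 11:G/A (Ti); 12:C/T (Ti); 13:C/A (Tv); 19:C/T (Ti); 26:G/C (Tv).
Of the 7 differences, 4 transitions and 3 transversions, so the answer is 4.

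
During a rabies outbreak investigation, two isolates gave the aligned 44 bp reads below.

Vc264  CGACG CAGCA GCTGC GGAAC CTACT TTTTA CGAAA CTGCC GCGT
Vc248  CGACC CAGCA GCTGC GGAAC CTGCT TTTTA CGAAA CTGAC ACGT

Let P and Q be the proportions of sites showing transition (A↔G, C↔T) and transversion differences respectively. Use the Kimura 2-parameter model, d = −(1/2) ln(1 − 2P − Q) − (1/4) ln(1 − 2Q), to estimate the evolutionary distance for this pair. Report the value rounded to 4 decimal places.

The sequences differ at positions 5 (G/C, transversion), 23 (A/G, transition), 39 (C/A, transversion), 41 (G/A, transition).
Of the 4 differences, 2 transitions and 2 transversions over 44 sites: P = 2/44 = 0.045455, Q = 2/44 = 0.045455.
d = −0.5·ln(0.863635) − 0.25·ln(0.909090) = −0.5·(-0.146605) − 0.25·(-0.095311) = 0.0971.

0.0971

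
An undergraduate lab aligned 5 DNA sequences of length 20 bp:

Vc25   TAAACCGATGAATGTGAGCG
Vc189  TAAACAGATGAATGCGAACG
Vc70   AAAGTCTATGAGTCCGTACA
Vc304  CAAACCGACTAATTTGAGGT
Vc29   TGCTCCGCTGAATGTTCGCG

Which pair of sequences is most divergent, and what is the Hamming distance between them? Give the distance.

14

Pairwise Hamming distances:
  Vc25 vs Vc189: 3
  Vc25 vs Vc70: 10
  Vc25 vs Vc304: 6
  Vc25 vs Vc29: 6
  Vc189 vs Vc70: 9
  Vc189 vs Vc304: 9
  Vc189 vs Vc29: 9
  Vc70 vs Vc304: 13
  Vc70 vs Vc29: 14
  Vc304 vs Vc29: 12
The largest is 14, between Vc70 and Vc29.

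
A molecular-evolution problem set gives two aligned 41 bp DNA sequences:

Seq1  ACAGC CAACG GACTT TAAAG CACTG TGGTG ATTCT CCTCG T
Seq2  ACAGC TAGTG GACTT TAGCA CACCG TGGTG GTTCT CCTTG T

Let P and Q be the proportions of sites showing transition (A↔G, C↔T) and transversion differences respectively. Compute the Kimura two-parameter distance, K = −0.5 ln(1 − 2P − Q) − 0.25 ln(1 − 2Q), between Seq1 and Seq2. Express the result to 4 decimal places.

The sequences differ at positions 6 (C/T, transition), 8 (A/G, transition), 9 (C/T, transition), 18 (A/G, transition), 19 (A/C, transversion), 20 (G/A, transition), 24 (T/C, transition), 31 (A/G, transition), 39 (C/T, transition).
Of the 9 differences, 8 transitions and 1 transversion over 41 sites: P = 8/41 = 0.195122, Q = 1/41 = 0.024390.
d = −0.5·ln(0.585366) − 0.25·ln(0.951220) = −0.5·(-0.535518) − 0.25·(-0.050010) = 0.2803.

0.2803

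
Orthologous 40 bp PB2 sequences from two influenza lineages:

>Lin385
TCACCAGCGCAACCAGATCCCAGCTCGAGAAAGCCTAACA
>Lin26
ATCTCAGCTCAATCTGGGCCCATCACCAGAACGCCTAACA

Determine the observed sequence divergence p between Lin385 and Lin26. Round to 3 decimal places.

Mismatches occur at site 1 (T/A), site 2 (C/T), site 3 (A/C), site 4 (C/T), site 9 (G/T), site 13 (C/T), site 15 (A/T), site 17 (A/G), site 18 (T/G), site 23 (G/T), site 25 (T/A), site 27 (G/C), site 32 (A/C).
There are 13 differences over 40 sites, so p = 13/40 = 0.325.

0.325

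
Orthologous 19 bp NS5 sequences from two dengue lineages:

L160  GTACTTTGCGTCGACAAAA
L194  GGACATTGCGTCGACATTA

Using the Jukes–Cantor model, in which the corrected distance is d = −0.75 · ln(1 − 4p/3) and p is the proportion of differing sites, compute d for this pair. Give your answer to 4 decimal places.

The sequences differ at positions 2 (T/G), 5 (T/A), 17 (A/T), 18 (A/T).
p = 4/19 = 0.210526.
d = −0.75 · ln(1 − (4/3)·0.210526) = −0.75 · ln(0.719299) = −0.75 · (-0.329478) = 0.2471.

0.2471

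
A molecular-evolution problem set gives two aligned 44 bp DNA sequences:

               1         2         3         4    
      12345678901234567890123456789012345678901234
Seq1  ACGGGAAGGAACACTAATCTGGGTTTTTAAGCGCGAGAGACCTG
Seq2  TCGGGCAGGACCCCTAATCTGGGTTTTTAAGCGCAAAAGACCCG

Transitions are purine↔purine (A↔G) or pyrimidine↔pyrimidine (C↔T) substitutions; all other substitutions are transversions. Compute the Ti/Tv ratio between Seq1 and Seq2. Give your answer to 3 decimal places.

Differing sites — 1:A/T (Tv); 6:A/C (Tv); 11:A/C (Tv); 13:A/C (Tv); 35:G/A (Ti); 37:G/A (Ti); 43:T/C (Ti).
Of the 7 differences, 3 transitions and 4 transversions, so Ti/Tv = 3/4 = 0.750.

0.750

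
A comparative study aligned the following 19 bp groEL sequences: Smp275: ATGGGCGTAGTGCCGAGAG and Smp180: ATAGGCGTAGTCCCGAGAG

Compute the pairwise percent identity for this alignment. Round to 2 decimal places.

Mismatches occur at site 3 (G→A), site 12 (G→C).
17 of the 19 sites match, so the percent identity is 17/19 × 100 = 89.47%.

89.47%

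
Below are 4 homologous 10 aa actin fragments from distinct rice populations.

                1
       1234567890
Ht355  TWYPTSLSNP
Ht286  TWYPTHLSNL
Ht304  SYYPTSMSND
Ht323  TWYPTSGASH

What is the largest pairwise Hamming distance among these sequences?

6

Pairwise Hamming distances:
  Ht355 vs Ht286: 2
  Ht355 vs Ht304: 4
  Ht355 vs Ht323: 4
  Ht286 vs Ht304: 5
  Ht286 vs Ht323: 5
  Ht304 vs Ht323: 6
The largest is 6, between Ht304 and Ht323.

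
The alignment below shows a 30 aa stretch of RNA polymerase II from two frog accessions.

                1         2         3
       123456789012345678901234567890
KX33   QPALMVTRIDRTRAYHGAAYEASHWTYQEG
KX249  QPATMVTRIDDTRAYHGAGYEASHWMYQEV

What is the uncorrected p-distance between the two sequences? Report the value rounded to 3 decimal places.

The sequences differ at positions 4 (L/T), 11 (R/D), 19 (A/G), 26 (T/M), 30 (G/V).
There are 5 differences over 30 sites, so p = 5/30 = 0.167.

0.167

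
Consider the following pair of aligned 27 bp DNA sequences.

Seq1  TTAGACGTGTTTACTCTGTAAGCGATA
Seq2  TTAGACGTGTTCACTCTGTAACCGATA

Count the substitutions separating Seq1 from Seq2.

2

Differing sites — 12:T/C; 22:G/C.
That gives 2 mismatches out of 27 aligned sites, so the Hamming distance is 2.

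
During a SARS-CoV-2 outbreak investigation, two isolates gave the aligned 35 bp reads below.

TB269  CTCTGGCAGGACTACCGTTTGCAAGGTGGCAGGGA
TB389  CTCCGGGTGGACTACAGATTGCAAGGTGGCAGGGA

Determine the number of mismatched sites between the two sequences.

Differing sites — 4:T/C; 7:C/G; 8:A/T; 16:C/A; 18:T/A.
That gives 5 mismatches out of 35 aligned sites, so the Hamming distance is 5.

5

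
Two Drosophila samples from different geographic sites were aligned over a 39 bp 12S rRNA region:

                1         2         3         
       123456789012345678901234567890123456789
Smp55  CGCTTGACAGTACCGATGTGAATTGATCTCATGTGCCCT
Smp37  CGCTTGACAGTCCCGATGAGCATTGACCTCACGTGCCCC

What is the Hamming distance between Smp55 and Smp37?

The sequences differ at positions 12 (A/C), 19 (T/A), 21 (A/C), 27 (T/C), 32 (T/C), 39 (T/C).
That gives 6 mismatches out of 39 aligned sites, so the Hamming distance is 6.

6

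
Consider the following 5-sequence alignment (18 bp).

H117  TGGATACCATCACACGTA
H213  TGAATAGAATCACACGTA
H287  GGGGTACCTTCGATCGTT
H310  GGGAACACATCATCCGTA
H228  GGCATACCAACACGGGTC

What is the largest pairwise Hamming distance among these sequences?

Pairwise Hamming distances:
  H117 vs H213: 3
  H117 vs H287: 7
  H117 vs H310: 6
  H117 vs H228: 6
  H213 vs H287: 10
  H213 vs H310: 8
  H213 vs H228: 8
  H287 vs H310: 9
  H287 vs H228: 9
  H310 vs H228: 9
The largest is 10, between H213 and H287.

10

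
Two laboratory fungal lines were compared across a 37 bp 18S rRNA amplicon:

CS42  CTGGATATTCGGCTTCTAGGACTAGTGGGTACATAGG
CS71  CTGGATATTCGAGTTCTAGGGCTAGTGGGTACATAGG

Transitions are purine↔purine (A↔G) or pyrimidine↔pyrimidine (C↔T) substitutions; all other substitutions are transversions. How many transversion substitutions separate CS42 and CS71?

Mismatches occur at site 12 (G↔A, transition), site 13 (C↔G, transversion), site 21 (A↔G, transition).
Of the 3 differences, 2 transitions and 1 transversion, so the answer is 1.

1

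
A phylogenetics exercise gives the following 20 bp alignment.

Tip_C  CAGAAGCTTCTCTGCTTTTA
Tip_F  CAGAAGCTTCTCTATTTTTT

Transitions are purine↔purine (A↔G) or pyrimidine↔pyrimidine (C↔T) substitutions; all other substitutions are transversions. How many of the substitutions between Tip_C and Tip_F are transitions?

2

Differing sites — 14:G/A (Ti); 15:C/T (Ti); 20:A/T (Tv).
Of the 3 differences, 2 transitions and 1 transversion, so the answer is 2.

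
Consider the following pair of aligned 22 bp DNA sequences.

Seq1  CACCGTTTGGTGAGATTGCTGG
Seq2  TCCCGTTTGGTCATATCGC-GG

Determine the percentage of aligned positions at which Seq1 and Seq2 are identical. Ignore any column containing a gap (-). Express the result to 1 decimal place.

Excluding the 1 gap column leaves 21 comparable sites.
Mismatches occur at site 1 (C↔T), site 2 (A↔C), site 12 (G↔C), site 14 (G↔T), site 17 (T↔C).
16 of the 21 comparable sites match, so the percent identity is 16/21 × 100 = 76.2%.

76.2%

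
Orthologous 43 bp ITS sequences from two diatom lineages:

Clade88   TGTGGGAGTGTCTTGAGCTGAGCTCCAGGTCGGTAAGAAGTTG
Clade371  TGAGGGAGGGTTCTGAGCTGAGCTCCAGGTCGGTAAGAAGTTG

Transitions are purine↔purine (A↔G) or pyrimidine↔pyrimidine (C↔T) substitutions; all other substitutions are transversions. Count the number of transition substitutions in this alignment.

Mismatches occur at site 3 (T→A, transversion), site 9 (T→G, transversion), site 12 (C→T, transition), site 13 (T→C, transition).
Of the 4 differences, 2 transitions and 2 transversions, so the answer is 2.

2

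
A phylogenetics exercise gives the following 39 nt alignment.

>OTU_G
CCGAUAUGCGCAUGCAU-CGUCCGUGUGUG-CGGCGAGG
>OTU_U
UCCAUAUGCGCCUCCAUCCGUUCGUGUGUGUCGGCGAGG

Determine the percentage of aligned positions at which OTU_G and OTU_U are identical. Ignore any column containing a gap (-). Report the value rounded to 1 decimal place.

Excluding the 2 gap columns leaves 37 comparable sites.
Differing sites — 1:C/U; 3:G/C; 12:A/C; 14:G/C; 22:C/U.
32 of the 37 comparable sites match, so the percent identity is 32/37 × 100 = 86.5%.

86.5%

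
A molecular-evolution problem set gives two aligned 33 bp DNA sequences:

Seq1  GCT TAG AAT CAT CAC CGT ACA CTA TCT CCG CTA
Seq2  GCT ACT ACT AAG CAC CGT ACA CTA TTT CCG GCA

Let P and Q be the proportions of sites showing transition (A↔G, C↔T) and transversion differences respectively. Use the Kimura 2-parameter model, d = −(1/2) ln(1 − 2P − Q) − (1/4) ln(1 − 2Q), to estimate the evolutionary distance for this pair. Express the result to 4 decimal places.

0.3407

The sequences differ at positions 4 (T/A, transversion), 5 (A/C, transversion), 6 (G/T, transversion), 8 (A/C, transversion), 10 (C/A, transversion), 12 (T/G, transversion), 26 (C/T, transition), 31 (C/G, transversion), 32 (T/C, transition).
Of the 9 differences, 2 transitions and 7 transversions over 33 sites: P = 2/33 = 0.060606, Q = 7/33 = 0.212121.
d = −0.5·ln(0.666667) − 0.25·ln(0.575758) = −0.5·(-0.405465) − 0.25·(-0.552068) = 0.3407.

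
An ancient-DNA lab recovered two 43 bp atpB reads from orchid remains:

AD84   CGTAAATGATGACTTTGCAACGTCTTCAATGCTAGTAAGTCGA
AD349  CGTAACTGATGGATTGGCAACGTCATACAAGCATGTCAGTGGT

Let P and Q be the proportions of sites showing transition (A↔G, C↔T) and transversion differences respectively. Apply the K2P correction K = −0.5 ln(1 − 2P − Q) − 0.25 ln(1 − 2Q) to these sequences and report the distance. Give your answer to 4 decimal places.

Mismatches occur at site 6 (A/C, transversion), site 12 (A/G, transition), site 13 (C/A, transversion), site 16 (T/G, transversion), site 25 (T/A, transversion), site 27 (C/A, transversion), site 28 (A/C, transversion), site 30 (T/A, transversion), site 33 (T/A, transversion), site 34 (A/T, transversion), site 37 (A/C, transversion), site 41 (C/G, transversion), site 43 (A/T, transversion).
Of the 13 differences, 1 transition and 12 transversions over 43 sites: P = 1/43 = 0.023256, Q = 12/43 = 0.279070.
d = −0.5·ln(0.674418) − 0.25·ln(0.441860) = −0.5·(-0.393905) − 0.25·(-0.816762) = 0.4011.

0.4011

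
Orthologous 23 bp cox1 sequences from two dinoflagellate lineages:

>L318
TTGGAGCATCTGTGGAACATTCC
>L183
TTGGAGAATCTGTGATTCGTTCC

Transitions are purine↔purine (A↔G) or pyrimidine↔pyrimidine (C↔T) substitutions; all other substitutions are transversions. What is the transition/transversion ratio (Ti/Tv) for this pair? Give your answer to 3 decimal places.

Mismatches occur at site 7 (C→A, transversion), site 15 (G→A, transition), site 16 (A→T, transversion), site 17 (A→T, transversion), site 19 (A→G, transition).
Of the 5 differences, 2 transitions and 3 transversions, so Ti/Tv = 2/3 = 0.667.

0.667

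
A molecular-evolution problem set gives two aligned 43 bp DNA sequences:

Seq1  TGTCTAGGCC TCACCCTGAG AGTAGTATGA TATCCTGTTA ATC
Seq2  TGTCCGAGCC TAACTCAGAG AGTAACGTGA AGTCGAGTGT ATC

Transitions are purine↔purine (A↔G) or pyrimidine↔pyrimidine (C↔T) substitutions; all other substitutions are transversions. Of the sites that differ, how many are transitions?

The sequences differ at positions 5 (T/C, transition), 6 (A/G, transition), 7 (G/A, transition), 12 (C/A, transversion), 15 (C/T, transition), 17 (T/A, transversion), 25 (G/A, transition), 26 (T/C, transition), 27 (A/G, transition), 31 (T/A, transversion), 32 (A/G, transition), 35 (C/G, transversion), 36 (T/A, transversion), 39 (T/G, transversion), 40 (A/T, transversion).
Of the 15 differences, 8 transitions and 7 transversions, so the answer is 8.

8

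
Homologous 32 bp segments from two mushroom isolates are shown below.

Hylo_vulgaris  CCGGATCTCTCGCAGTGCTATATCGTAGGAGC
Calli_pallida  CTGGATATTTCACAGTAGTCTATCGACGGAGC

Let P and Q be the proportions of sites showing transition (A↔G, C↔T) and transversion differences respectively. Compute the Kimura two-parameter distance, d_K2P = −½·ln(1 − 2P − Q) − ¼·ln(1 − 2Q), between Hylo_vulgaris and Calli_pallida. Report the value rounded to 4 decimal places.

0.3543

Mismatches occur at site 2 (C→T, transition), site 7 (C→A, transversion), site 9 (C→T, transition), site 12 (G→A, transition), site 17 (G→A, transition), site 18 (C→G, transversion), site 20 (A→C, transversion), site 26 (T→A, transversion), site 27 (A→C, transversion).
Of the 9 differences, 4 transitions and 5 transversions over 32 sites: P = 4/32 = 0.125000, Q = 5/32 = 0.156250.
d = −0.5·ln(0.593750) − 0.25·ln(0.687500) = −0.5·(-0.521297) − 0.25·(-0.374693) = 0.3543.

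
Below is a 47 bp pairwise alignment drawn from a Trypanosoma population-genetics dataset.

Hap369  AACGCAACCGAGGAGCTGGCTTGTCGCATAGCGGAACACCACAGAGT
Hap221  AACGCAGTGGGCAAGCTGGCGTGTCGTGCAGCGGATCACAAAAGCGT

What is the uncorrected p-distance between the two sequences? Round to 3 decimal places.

Mismatches occur at site 7 (A↔G), site 8 (C↔T), site 9 (C↔G), site 11 (A↔G), site 12 (G↔C), site 13 (G↔A), site 21 (T↔G), site 27 (C↔T), site 28 (A↔G), site 29 (T↔C), site 36 (A↔T), site 40 (C↔A), site 42 (C↔A), site 45 (A↔C).
There are 14 differences over 47 sites, so p = 14/47 = 0.298.

0.298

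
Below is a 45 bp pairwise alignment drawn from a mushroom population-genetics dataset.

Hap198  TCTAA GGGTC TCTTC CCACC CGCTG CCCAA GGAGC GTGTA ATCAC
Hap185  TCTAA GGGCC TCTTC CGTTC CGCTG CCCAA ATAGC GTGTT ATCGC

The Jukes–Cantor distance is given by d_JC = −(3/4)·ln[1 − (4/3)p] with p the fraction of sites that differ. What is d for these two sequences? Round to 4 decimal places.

0.2029

Mismatches occur at site 9 (T↔C), site 17 (C↔G), site 18 (A↔T), site 19 (C↔T), site 31 (G↔A), site 32 (G↔T), site 40 (A↔T), site 44 (A↔G).
p = 8/45 = 0.177778.
d = −0.75 · ln(1 − (4/3)·0.177778) = −0.75 · ln(0.762963) = −0.75 · (-0.270546) = 0.2029.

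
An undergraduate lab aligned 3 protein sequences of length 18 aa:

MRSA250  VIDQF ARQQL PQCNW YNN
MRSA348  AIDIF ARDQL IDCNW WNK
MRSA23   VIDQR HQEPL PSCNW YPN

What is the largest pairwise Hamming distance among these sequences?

12

Pairwise Hamming distances:
  MRSA250 vs MRSA348: 7
  MRSA250 vs MRSA23: 7
  MRSA348 vs MRSA23: 12
The largest is 12, between MRSA348 and MRSA23.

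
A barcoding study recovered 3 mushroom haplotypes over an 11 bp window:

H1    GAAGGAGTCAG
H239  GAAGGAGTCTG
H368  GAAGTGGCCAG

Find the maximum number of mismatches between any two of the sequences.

Pairwise Hamming distances:
  H1 vs H239: 1
  H1 vs H368: 3
  H239 vs H368: 4
The largest is 4, between H239 and H368.

4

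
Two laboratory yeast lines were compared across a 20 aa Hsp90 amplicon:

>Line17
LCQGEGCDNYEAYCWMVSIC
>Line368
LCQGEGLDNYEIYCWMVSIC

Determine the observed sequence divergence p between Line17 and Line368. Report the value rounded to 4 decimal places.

Mismatches occur at site 7 (C/L), site 12 (A/I).
There are 2 differences over 20 sites, so p = 2/20 = 0.1000.

0.1000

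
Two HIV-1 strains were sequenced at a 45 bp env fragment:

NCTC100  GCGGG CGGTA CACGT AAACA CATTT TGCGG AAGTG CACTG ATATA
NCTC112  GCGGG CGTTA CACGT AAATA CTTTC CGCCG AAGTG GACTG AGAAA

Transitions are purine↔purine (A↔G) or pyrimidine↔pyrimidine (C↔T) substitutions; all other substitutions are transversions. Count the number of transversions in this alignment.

Differing sites — 8:G/T (Tv); 19:C/T (Ti); 22:A/T (Tv); 25:T/C (Ti); 26:T/C (Ti); 29:G/C (Tv); 36:C/G (Tv); 42:T/G (Tv); 44:T/A (Tv).
Of the 9 differences, 3 transitions and 6 transversions, so the answer is 6.

6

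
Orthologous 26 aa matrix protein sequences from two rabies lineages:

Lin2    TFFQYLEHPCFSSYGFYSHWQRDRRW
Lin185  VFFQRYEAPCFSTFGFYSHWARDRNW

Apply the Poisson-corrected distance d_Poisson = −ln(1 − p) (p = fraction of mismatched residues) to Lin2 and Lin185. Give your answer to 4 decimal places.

0.3677

Mismatches occur at site 1 (T/V), site 5 (Y/R), site 6 (L/Y), site 8 (H/A), site 13 (S/T), site 14 (Y/F), site 21 (Q/A), site 25 (R/N).
p = 8/26 = 0.307692.
d = −ln(1 − 0.307692) = −ln(0.692308) = 0.3677.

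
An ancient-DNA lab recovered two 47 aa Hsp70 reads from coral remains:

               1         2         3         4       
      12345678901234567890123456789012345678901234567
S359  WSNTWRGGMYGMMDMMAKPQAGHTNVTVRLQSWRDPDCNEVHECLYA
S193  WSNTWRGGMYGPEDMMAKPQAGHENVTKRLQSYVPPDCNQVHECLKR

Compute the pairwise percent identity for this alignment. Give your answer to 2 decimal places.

The sequences differ at positions 12 (M/P), 13 (M/E), 24 (T/E), 28 (V/K), 33 (W/Y), 34 (R/V), 35 (D/P), 40 (E/Q), 46 (Y/K), 47 (A/R).
37 of the 47 sites match, so the percent identity is 37/47 × 100 = 78.72%.

78.72%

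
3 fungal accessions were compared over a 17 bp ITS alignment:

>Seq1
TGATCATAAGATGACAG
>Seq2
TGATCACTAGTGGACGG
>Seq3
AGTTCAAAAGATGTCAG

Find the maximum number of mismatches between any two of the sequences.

Pairwise Hamming distances:
  Seq1 vs Seq2: 5
  Seq1 vs Seq3: 4
  Seq2 vs Seq3: 8
The largest is 8, between Seq2 and Seq3.

8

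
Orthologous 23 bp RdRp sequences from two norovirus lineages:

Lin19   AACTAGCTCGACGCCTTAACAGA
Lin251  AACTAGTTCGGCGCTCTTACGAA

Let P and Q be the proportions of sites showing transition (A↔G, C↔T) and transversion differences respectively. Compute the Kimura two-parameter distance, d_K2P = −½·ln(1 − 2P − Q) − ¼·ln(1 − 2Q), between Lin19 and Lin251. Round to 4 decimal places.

0.4392

The sequences differ at positions 7 (C/T, transition), 11 (A/G, transition), 15 (C/T, transition), 16 (T/C, transition), 18 (A/T, transversion), 21 (A/G, transition), 22 (G/A, transition).
Of the 7 differences, 6 transitions and 1 transversion over 23 sites: P = 6/23 = 0.260870, Q = 1/23 = 0.043478.
d = −0.5·ln(0.434782) − 0.25·ln(0.913044) = −0.5·(-0.832911) − 0.25·(-0.090971) = 0.4392.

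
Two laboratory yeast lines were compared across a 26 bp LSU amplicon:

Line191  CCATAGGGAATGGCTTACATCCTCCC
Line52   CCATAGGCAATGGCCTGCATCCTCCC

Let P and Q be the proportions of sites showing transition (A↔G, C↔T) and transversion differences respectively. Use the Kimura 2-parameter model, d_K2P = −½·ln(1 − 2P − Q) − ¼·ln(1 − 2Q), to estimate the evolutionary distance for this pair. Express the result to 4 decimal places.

Differing sites — 8:G/C (Tv); 15:T/C (Ti); 17:A/G (Ti).
Of the 3 differences, 2 transitions and 1 transversion over 26 sites: P = 2/26 = 0.076923, Q = 1/26 = 0.038462.
d = −0.5·ln(0.807692) − 0.25·ln(0.923076) = −0.5·(-0.213574) − 0.25·(-0.080044) = 0.1268.

0.1268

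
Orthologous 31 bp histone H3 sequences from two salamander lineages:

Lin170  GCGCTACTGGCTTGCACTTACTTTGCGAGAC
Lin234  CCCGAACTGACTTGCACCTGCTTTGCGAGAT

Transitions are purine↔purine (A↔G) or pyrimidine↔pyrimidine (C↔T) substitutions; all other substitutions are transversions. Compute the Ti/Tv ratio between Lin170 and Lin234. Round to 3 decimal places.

The sequences differ at positions 1 (G/C, transversion), 3 (G/C, transversion), 4 (C/G, transversion), 5 (T/A, transversion), 10 (G/A, transition), 18 (T/C, transition), 20 (A/G, transition), 31 (C/T, transition).
Of the 8 differences, 4 transitions and 4 transversions, so Ti/Tv = 4/4 = 1.000.

1.000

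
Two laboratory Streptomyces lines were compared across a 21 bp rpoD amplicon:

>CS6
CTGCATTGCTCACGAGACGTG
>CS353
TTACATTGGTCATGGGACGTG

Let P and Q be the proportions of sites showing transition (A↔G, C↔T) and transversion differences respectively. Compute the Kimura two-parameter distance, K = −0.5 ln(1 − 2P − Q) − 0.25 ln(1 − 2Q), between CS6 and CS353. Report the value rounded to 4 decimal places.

0.3048

Differing sites — 1:C/T (Ti); 3:G/A (Ti); 9:C/G (Tv); 13:C/T (Ti); 15:A/G (Ti).
Of the 5 differences, 4 transitions and 1 transversion over 21 sites: P = 4/21 = 0.190476, Q = 1/21 = 0.047619.
d = −0.5·ln(0.571429) − 0.25·ln(0.904762) = −0.5·(-0.559615) − 0.25·(-0.100083) = 0.3048.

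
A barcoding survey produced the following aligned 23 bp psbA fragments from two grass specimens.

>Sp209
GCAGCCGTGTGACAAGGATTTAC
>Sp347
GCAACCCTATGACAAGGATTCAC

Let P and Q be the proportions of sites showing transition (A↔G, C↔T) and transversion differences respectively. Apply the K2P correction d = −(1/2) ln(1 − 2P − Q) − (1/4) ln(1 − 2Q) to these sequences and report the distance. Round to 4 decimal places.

0.2042

Mismatches occur at site 4 (G↔A, transition), site 7 (G↔C, transversion), site 9 (G↔A, transition), site 21 (T↔C, transition).
Of the 4 differences, 3 transitions and 1 transversion over 23 sites: P = 3/23 = 0.130435, Q = 1/23 = 0.043478.
d = −0.5·ln(0.695652) − 0.25·ln(0.913044) = −0.5·(-0.362906) − 0.25·(-0.090971) = 0.2042.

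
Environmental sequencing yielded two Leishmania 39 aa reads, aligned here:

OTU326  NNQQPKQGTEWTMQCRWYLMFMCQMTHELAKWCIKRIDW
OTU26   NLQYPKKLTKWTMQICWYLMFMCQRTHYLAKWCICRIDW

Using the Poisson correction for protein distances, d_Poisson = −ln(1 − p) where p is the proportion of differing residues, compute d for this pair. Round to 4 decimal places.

The sequences differ at positions 2 (N/L), 4 (Q/Y), 7 (Q/K), 8 (G/L), 10 (E/K), 15 (C/I), 16 (R/C), 25 (M/R), 28 (E/Y), 35 (K/C).
p = 10/39 = 0.256410.
d = −ln(1 − 0.256410) = −ln(0.743590) = 0.2963.

0.2963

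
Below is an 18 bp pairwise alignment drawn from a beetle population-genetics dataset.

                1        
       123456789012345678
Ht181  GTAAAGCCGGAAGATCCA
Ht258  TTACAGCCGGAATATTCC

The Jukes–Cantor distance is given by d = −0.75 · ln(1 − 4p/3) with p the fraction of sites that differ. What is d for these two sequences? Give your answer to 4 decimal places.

0.3470

Mismatches occur at site 1 (G/T), site 4 (A/C), site 13 (G/T), site 16 (C/T), site 18 (A/C).
p = 5/18 = 0.277778.
d = −0.75 · ln(1 − (4/3)·0.277778) = −0.75 · ln(0.629629) = −0.75 · (-0.462625) = 0.3470.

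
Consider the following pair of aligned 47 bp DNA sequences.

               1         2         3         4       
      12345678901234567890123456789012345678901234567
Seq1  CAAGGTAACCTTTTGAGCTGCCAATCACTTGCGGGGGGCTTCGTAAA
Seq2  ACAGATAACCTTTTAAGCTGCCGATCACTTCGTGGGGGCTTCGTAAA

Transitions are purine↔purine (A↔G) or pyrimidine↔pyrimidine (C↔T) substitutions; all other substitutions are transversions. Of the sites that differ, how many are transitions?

Differing sites — 1:C/A (Tv); 2:A/C (Tv); 5:G/A (Ti); 15:G/A (Ti); 23:A/G (Ti); 31:G/C (Tv); 32:C/G (Tv); 33:G/T (Tv).
Of the 8 differences, 3 transitions and 5 transversions, so the answer is 3.

3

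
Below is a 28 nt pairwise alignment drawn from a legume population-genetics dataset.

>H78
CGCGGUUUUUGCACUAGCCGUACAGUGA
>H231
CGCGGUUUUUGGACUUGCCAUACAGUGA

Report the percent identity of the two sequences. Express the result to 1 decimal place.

89.3%

The sequences differ at positions 12 (C/G), 16 (A/U), 20 (G/A).
25 of the 28 sites match, so the percent identity is 25/28 × 100 = 89.3%.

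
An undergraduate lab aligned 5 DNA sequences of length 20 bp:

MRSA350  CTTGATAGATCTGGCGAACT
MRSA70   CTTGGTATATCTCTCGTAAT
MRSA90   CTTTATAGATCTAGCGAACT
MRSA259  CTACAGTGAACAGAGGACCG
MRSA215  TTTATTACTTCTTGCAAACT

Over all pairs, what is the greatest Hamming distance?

16

Pairwise Hamming distances:
  MRSA350 vs MRSA70: 6
  MRSA350 vs MRSA90: 2
  MRSA350 vs MRSA259: 10
  MRSA350 vs MRSA215: 7
  MRSA70 vs MRSA90: 7
  MRSA70 vs MRSA259: 15
  MRSA70 vs MRSA215: 10
  MRSA90 vs MRSA259: 11
  MRSA90 vs MRSA215: 7
  MRSA259 vs MRSA215: 16
The largest is 16, between MRSA259 and MRSA215.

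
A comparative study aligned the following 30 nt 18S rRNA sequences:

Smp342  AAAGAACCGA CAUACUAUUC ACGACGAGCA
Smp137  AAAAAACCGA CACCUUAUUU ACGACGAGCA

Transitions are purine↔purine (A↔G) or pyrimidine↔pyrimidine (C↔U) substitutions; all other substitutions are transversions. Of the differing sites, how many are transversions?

Differing sites — 4:G/A (Ti); 13:U/C (Ti); 14:A/C (Tv); 15:C/U (Ti); 20:C/U (Ti).
Of the 5 differences, 4 transitions and 1 transversion, so the answer is 1.

1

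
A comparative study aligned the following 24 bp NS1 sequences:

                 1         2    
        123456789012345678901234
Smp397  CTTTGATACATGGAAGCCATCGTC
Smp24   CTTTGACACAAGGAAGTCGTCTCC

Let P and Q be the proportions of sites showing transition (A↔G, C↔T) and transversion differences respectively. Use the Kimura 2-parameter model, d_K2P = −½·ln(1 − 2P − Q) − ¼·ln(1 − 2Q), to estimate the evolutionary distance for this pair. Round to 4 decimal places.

Differing sites — 7:T/C (Ti); 11:T/A (Tv); 17:C/T (Ti); 19:A/G (Ti); 22:G/T (Tv); 23:T/C (Ti).
Of the 6 differences, 4 transitions and 2 transversions over 24 sites: P = 4/24 = 0.166667, Q = 2/24 = 0.083333.
d = −0.5·ln(0.583333) − 0.25·ln(0.833334) = −0.5·(-0.538997) − 0.25·(-0.182321) = 0.3151.

0.3151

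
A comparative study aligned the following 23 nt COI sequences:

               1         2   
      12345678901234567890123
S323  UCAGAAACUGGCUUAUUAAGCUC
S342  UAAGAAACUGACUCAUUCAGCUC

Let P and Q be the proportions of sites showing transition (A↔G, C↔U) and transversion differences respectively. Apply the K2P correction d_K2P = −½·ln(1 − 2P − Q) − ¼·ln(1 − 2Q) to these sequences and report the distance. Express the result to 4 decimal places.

Differing sites — 2:C/A (Tv); 11:G/A (Ti); 14:U/C (Ti); 18:A/C (Tv).
Of the 4 differences, 2 transitions and 2 transversions over 23 sites: P = 2/23 = 0.086957, Q = 2/23 = 0.086957.
d = −0.5·ln(0.739129) − 0.25·ln(0.826086) = −0.5·(-0.302283) − 0.25·(-0.191056) = 0.1989.

0.1989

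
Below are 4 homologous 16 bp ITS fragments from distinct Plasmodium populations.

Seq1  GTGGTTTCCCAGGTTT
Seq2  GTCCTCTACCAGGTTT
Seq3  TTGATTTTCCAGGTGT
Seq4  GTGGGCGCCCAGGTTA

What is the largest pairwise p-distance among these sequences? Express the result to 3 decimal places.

0.500

Pairwise Hamming distances:
  Seq1 vs Seq2: 4
  Seq1 vs Seq3: 4
  Seq1 vs Seq4: 4
  Seq2 vs Seq3: 6
  Seq2 vs Seq4: 6
  Seq3 vs Seq4: 8
The largest is 8 mismatches, between Seq3 and Seq4; p = 8/16 = 0.500.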